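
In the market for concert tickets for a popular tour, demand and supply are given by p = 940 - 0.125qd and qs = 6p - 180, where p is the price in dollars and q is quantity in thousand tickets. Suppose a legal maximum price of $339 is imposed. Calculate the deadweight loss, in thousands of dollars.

233735.25

Rearranging demand gives qd = 7520 - 8p. Equilibrium: 7520 - 8p = 6p - 180, so 7700 = 14p and p* = 550, q* = 3120.
Because the ceiling (339) lies below the market-clearing price, it is binding.
At p = 339: qd = 7520 - 8·339 = 4808 and qs = 6·339 - 180 = 1854.
Quantity traded falls to 1854. At q = 1854 the demand price is (7520 - 1854)/8 = 708.25 and the supply price is (180 + 1854)/6 = 339.
Deadweight loss = ½ · (708.25 - 339) · (3120 - 1854) = ½ · 369.25 · 1266 = 233735.25.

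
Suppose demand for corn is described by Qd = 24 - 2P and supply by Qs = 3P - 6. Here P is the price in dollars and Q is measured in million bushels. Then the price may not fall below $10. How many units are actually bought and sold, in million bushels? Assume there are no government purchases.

Without the control the market clears where 24 - 2P = 3P - 6, i.e. P* = 6 and Q* = 12.
Since 10 > 6, the floor is binding.
At P = 10: Qd = 24 - 2·10 = 4 and Qs = 3·10 - 6 = 24.
The quantity actually transacted is the short side, demand: 4.

4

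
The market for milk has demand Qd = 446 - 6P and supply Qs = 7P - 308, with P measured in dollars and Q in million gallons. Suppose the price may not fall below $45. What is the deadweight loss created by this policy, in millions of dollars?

0

In a free market, 446 - 6P = 7P - 308 gives the equilibrium P* = 58, Q* = 98.
Since 45 is below P* = 58, the floor does not bind and the free-market outcome prevails.
Since the control does not bind, no trades are prevented and deadweight loss is zero.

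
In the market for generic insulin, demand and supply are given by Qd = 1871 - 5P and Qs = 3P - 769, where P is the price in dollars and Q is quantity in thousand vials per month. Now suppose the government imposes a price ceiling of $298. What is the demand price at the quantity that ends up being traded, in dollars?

Without the control the market clears where 1871 - 5P = 3P - 769, i.e. P* = 330 and Q* = 221.
Since 298 < 330, the ceiling is binding.
At P = 298: Qd = 1871 - 5·298 = 381 and Qs = 3·298 - 769 = 125.
Only 125 units reach the market. On the demand curve, the marginal buyer's willingness to pay at Q = 125 is (1871 - 125)/5 = 349.2.

349.2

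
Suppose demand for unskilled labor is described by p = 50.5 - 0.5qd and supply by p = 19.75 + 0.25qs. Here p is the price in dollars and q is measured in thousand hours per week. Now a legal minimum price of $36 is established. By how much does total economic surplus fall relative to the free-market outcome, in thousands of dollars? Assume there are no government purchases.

54

Rearranging demand gives qd = 101 - 2p; rearranging supply gives qs = 4p - 79. Equilibrium: 101 - 2p = 4p - 79, so 180 = 6p and p* = 30, q* = 41.
Because the floor (36) lies above the market-clearing price, it is binding.
At p = 36: qd = 101 - 2·36 = 29 and qs = 4·36 - 79 = 65.
Quantity traded falls to 29. At q = 29 the demand price is (101 - 29)/2 = 36 and the supply price is (79 + 29)/4 = 27.
Deadweight loss = ½ · (36 - 27) · (41 - 29) = ½ · 9 · 12 = 54.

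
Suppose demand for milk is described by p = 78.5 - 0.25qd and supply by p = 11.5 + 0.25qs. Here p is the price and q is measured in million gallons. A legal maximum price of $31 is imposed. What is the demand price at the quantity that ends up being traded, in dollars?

Rearranging demand gives qd = 314 - 4p; rearranging supply gives qs = 4p - 46. In a free market, 314 - 4p = 4p - 46 gives the equilibrium p* = 45, q* = 134.
The ceiling of 31 is below the equilibrium price 45, so it binds.
At p = 31: qd = 314 - 4·31 = 190 and qs = 4·31 - 46 = 78.
Only 78 units reach the market. On the demand curve, the marginal buyer's willingness to pay at q = 78 is (314 - 78)/4 = 59.

59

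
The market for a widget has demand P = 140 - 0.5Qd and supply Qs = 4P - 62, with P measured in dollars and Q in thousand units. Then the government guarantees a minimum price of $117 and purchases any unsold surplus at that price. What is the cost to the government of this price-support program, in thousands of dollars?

Rearranging demand gives Qd = 280 - 2P. Setting quantity demanded equal to quantity supplied, 280 - 2P = 4P - 62, gives P* = 57 and Q* = 166.
Because the floor (117) lies above the market-clearing price, it is binding.
At P = 117: Qd = 280 - 2·117 = 46 and Qs = 4·117 - 62 = 406.
Surplus = Qs - Qd = 360.
Government expenditure = surplus × support price = 360 × 117 = 42120.

42120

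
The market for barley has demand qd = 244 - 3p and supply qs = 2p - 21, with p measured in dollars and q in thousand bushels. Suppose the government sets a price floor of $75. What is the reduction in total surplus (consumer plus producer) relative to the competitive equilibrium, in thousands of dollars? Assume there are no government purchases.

1815

In a free market, 244 - 3p = 2p - 21 gives the equilibrium p* = 53, q* = 85.
The floor of 75 is above the equilibrium price 53, so it binds.
At p = 75: qd = 244 - 3·75 = 19 and qs = 2·75 - 21 = 129.
Quantity traded falls to 19. At q = 19 the demand price is (244 - 19)/3 = 75 and the supply price is (21 + 19)/2 = 20.
Deadweight loss = ½ · (75 - 20) · (85 - 19) = ½ · 55 · 66 = 1815.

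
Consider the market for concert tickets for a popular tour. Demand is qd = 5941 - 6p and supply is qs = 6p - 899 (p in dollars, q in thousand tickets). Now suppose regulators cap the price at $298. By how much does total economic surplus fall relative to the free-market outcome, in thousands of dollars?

443904

Equilibrium: 5941 - 6p = 6p - 899, so 6840 = 12p and p* = 570, q* = 2521.
Since 298 < 570, the ceiling is binding.
At p = 298: qd = 5941 - 6·298 = 4153 and qs = 6·298 - 899 = 889.
Quantity traded falls to 889. At q = 889 the demand price is (5941 - 889)/6 = 842 and the supply price is (899 + 889)/6 = 298.
Deadweight loss = ½ · (842 - 298) · (2521 - 889) = ½ · 544 · 1632 = 443904.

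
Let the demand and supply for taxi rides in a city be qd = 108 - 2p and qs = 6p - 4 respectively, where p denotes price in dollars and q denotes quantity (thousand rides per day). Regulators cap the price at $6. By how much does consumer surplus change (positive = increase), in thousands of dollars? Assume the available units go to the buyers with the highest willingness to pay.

Equilibrium: 108 - 2p = 6p - 4, so 112 = 8p and p* = 14, q* = 80.
Because the ceiling (6) lies below the market-clearing price, it is binding.
At p = 6: qd = 108 - 2·6 = 96 and qs = 6·6 - 4 = 32.
Consumer surplus without the control is ½ · (54 - 14) · 80 = 1600.
With the ceiling, 32 units are sold at 6 (assume they go to the highest-value buyers). The demand price at q = 32 is 38, so CS = ½ · [(54 - 6) + (38 - 6)] · 32 = 1280.
Change in consumer surplus = 1280 - 1600 = -320.

-320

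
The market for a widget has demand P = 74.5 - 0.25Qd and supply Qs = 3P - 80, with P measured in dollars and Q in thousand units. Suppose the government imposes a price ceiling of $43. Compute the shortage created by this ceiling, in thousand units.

Rearranging demand gives Qd = 298 - 4P. Equilibrium: 298 - 4P = 3P - 80, so 378 = 7P and P* = 54, Q* = 82.
Since 43 < 54, the ceiling is binding.
At P = 43: Qd = 298 - 4·43 = 126 and Qs = 3·43 - 80 = 49.
Shortage = Qd - Qs = 126 - 49 = 77.

77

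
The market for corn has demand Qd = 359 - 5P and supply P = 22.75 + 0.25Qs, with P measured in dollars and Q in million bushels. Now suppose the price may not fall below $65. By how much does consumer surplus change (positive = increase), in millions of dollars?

Rearranging supply gives Qs = 4P - 91. In a free market, 359 - 5P = 4P - 91 gives the equilibrium P* = 50, Q* = 109.
Since 65 > 50, the floor is binding.
At P = 65: Qd = 359 - 5·65 = 34 and Qs = 4·65 - 91 = 169.
Consumer surplus without the control is ½ · (71.8 - 50) · 109 = 1188.1.
With the floor, consumers buy 34 units at 65, so CS = ½ · (71.8 - 65) · 34 = 115.6.
Change in consumer surplus = 115.6 - 1188.1 = -1072.5.

-1072.5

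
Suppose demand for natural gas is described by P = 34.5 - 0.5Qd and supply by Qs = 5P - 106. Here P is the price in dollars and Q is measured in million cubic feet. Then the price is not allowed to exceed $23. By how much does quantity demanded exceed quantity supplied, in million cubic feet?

14

Rearranging demand gives Qd = 69 - 2P. In a free market, 69 - 2P = 5P - 106 gives the equilibrium P* = 25, Q* = 19.
Because the ceiling (23) lies below the market-clearing price, it is binding.
At P = 23: Qd = 69 - 2·23 = 23 and Qs = 5·23 - 106 = 9.
Shortage = Qd - Qs = 23 - 9 = 14.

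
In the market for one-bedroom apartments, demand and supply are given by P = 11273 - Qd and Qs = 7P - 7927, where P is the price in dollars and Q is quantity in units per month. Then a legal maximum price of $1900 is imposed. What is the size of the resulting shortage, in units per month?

4000

Rearranging demand gives Qd = 11273 - P. Without the control the market clears where 11273 - P = 7P - 7927, i.e. P* = 2400 and Q* = 8873.
The ceiling of 1900 is below the equilibrium price 2400, so it binds.
At P = 1900: Qd = 11273 - 1900 = 9373 and Qs = 7·1900 - 7927 = 5373.
Shortage = Qd - Qs = 9373 - 5373 = 4000.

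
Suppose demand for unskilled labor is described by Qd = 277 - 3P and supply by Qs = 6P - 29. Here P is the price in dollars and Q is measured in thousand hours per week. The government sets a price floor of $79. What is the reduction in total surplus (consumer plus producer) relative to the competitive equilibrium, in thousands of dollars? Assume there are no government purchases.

4556.25

Setting quantity demanded equal to quantity supplied, 277 - 3P = 6P - 29, gives P* = 34 and Q* = 175.
Since 79 > 34, the floor is binding.
At P = 79: Qd = 277 - 3·79 = 40 and Qs = 6·79 - 29 = 445.
Quantity traded falls to 40. At Q = 40 the demand price is (277 - 40)/3 = 79 and the supply price is (29 + 40)/6 = 11.5.
Deadweight loss = ½ · (79 - 11.5) · (175 - 40) = ½ · 67.5 · 135 = 4556.25.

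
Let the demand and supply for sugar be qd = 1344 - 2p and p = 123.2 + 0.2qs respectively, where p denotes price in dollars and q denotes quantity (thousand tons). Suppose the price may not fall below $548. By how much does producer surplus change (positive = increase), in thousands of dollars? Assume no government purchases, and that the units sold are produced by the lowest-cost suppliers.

Rearranging supply gives qs = 5p - 616. Equilibrium: 1344 - 2p = 5p - 616, so 1960 = 7p and p* = 280, q* = 784.
The floor of 548 is above the equilibrium price 280, so it binds.
At p = 548: qd = 1344 - 2·548 = 248 and qs = 5·548 - 616 = 2124.
Producer surplus without the control is ½ · (280 - 123.2) · 784 = 61465.6.
With the floor, 248 units are sold at 548. The supply price at q = 248 is 172.8, so PS = ½ · [(548 - 123.2) + (548 - 172.8)] · 248 = 99200.
Change in producer surplus = 99200 - 61465.6 = 37734.4.

37734.4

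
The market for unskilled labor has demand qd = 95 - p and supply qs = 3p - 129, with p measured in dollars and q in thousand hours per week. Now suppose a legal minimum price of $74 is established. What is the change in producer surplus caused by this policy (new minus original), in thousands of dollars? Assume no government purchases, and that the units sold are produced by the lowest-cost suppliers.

Without the control the market clears where 95 - p = 3p - 129, i.e. p* = 56 and q* = 39.
The floor of 74 is above the equilibrium price 56, so it binds.
At p = 74: qd = 95 - 74 = 21 and qs = 3·74 - 129 = 93.
Producer surplus without the control is ½ · (56 - 43) · 39 = 253.5.
With the floor, 21 units are sold at 74. The supply price at q = 21 is 50, so PS = ½ · [(74 - 43) + (74 - 50)] · 21 = 577.5.
Change in producer surplus = 577.5 - 253.5 = 324.

324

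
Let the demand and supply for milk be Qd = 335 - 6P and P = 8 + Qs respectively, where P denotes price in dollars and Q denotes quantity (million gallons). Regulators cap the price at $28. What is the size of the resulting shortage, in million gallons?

Rearranging supply gives Qs = P - 8. Without the control the market clears where 335 - 6P = P - 8, i.e. P* = 49 and Q* = 41.
The ceiling of 28 is below the equilibrium price 49, so it binds.
At P = 28: Qd = 335 - 6·28 = 167 and Qs = 28 - 8 = 20.
Shortage = Qd - Qs = 167 - 20 = 147.

147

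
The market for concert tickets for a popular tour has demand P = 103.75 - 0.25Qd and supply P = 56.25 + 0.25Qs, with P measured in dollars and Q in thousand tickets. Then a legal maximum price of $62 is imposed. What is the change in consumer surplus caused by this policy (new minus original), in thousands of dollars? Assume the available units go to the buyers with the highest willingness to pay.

Rearranging demand gives Qd = 415 - 4P; rearranging supply gives Qs = 4P - 225. In a free market, 415 - 4P = 4P - 225 gives the equilibrium P* = 80, Q* = 95.
Since 62 < 80, the ceiling is binding.
At P = 62: Qd = 415 - 4·62 = 167 and Qs = 4·62 - 225 = 23.
Consumer surplus without the control is ½ · (103.75 - 80) · 95 = 1128.125.
With the ceiling, 23 units are sold at 62 (assume they go to the highest-value buyers). The demand price at Q = 23 is 98, so CS = ½ · [(103.75 - 62) + (98 - 62)] · 23 = 894.125.
Change in consumer surplus = 894.125 - 1128.125 = -234.

-234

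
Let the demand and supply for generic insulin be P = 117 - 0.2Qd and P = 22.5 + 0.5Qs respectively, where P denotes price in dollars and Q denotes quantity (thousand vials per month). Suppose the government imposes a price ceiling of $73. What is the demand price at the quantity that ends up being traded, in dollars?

Rearranging demand gives Qd = 585 - 5P; rearranging supply gives Qs = 2P - 45. Equilibrium: 585 - 5P = 2P - 45, so 630 = 7P and P* = 90, Q* = 135.
Because the ceiling (73) lies below the market-clearing price, it is binding.
At P = 73: Qd = 585 - 5·73 = 220 and Qs = 2·73 - 45 = 101.
Only 101 units reach the market. On the demand curve, the marginal buyer's willingness to pay at Q = 101 is (585 - 101)/5 = 96.8.

96.8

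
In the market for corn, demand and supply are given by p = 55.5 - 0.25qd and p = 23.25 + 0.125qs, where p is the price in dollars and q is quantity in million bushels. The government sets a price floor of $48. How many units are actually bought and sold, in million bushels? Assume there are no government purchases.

30

Rearranging demand gives qd = 222 - 4p; rearranging supply gives qs = 8p - 186. Equilibrium: 222 - 4p = 8p - 186, so 408 = 12p and p* = 34, q* = 86.
Since 48 > 34, the floor is binding.
At p = 48: qd = 222 - 4·48 = 30 and qs = 8·48 - 186 = 198.
The quantity actually transacted is the short side, demand: 30.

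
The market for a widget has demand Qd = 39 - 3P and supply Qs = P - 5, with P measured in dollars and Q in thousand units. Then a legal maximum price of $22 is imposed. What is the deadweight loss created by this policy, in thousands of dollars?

Equilibrium: 39 - 3P = P - 5, so 44 = 4P and P* = 11, Q* = 6.
The ceiling of 22 is above the equilibrium price 11, so it is not binding; the market clears at P* = 11, Q* = 6.
Since the control does not bind, no trades are prevented and deadweight loss is zero.

0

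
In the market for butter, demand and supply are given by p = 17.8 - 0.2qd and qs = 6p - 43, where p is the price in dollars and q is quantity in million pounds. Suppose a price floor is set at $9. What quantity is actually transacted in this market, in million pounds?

Rearranging demand gives qd = 89 - 5p. Equilibrium: 89 - 5p = 6p - 43, so 132 = 11p and p* = 12, q* = 29.
Since 9 is below p* = 12, the floor does not bind and the free-market outcome prevails.

29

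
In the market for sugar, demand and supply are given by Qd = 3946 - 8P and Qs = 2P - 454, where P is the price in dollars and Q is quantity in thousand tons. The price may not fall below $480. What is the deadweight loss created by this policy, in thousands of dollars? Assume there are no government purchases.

32000

Equilibrium: 3946 - 8P = 2P - 454, so 4400 = 10P and P* = 440, Q* = 426.
Since 480 > 440, the floor is binding.
At P = 480: Qd = 3946 - 8·480 = 106 and Qs = 2·480 - 454 = 506.
Quantity traded falls to 106. At Q = 106 the demand price is (3946 - 106)/8 = 480 and the supply price is (454 + 106)/2 = 280.
Deadweight loss = ½ · (480 - 280) · (426 - 106) = ½ · 200 · 320 = 32000.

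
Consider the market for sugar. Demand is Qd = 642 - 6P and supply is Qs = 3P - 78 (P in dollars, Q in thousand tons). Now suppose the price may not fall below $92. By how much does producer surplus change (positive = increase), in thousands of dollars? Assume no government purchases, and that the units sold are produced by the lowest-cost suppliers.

Without the control the market clears where 642 - 6P = 3P - 78, i.e. P* = 80 and Q* = 162.
The floor of 92 is above the equilibrium price 80, so it binds.
At P = 92: Qd = 642 - 6·92 = 90 and Qs = 3·92 - 78 = 198.
Producer surplus without the control is ½ · (80 - 26) · 162 = 4374.
With the floor, 90 units are sold at 92. The supply price at Q = 90 is 56, so PS = ½ · [(92 - 26) + (92 - 56)] · 90 = 4590.
Change in producer surplus = 4590 - 4374 = 216.

216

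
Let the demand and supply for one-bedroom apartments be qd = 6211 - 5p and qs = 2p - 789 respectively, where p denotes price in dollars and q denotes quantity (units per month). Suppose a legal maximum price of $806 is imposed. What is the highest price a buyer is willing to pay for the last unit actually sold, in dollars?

1077.6

Equilibrium: 6211 - 5p = 2p - 789, so 7000 = 7p and p* = 1000, q* = 1211.
Because the ceiling (806) lies below the market-clearing price, it is binding.
At p = 806: qd = 6211 - 5·806 = 2181 and qs = 2·806 - 789 = 823.
Only 823 units reach the market. On the demand curve, the marginal buyer's willingness to pay at q = 823 is (6211 - 823)/5 = 1077.6.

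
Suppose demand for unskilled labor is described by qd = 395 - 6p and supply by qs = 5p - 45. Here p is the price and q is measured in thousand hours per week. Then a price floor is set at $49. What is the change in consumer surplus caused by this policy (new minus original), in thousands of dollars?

In a free market, 395 - 6p = 5p - 45 gives the equilibrium p* = 40, q* = 155.
Since 49 > 40, the floor is binding.
At p = 49: qd = 395 - 6·49 = 101 and qs = 5·49 - 45 = 200.
Consumer surplus without the control is ½ · (395/6 - 40) · 155 = 24025/12.
With the floor, consumers buy 101 units at 49, so CS = ½ · (395/6 - 49) · 101 = 10201/12.
Change in consumer surplus = 10201/12 - 24025/12 = -1152.

-1152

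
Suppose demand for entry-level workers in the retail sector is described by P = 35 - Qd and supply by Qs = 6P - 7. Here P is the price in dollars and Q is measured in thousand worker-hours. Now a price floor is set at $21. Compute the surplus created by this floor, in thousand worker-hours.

105

Rearranging demand gives Qd = 35 - P. Setting quantity demanded equal to quantity supplied, 35 - P = 6P - 7, gives P* = 6 and Q* = 29.
The floor of 21 is above the equilibrium price 6, so it binds.
At P = 21: Qd = 35 - 21 = 14 and Qs = 6·21 - 7 = 119.
Surplus = Qs - Qd = 119 - 14 = 105.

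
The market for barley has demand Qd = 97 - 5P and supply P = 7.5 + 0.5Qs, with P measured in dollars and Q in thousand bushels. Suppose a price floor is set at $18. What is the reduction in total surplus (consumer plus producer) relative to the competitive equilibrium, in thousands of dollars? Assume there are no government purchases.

Rearranging supply gives Qs = 2P - 15. In a free market, 97 - 5P = 2P - 15 gives the equilibrium P* = 16, Q* = 17.
Because the floor (18) lies above the market-clearing price, it is binding.
At P = 18: Qd = 97 - 5·18 = 7 and Qs = 2·18 - 15 = 21.
Quantity traded falls to 7. At Q = 7 the demand price is (97 - 7)/5 = 18 and the supply price is (15 + 7)/2 = 11.
Deadweight loss = ½ · (18 - 11) · (17 - 7) = ½ · 7 · 10 = 35.

35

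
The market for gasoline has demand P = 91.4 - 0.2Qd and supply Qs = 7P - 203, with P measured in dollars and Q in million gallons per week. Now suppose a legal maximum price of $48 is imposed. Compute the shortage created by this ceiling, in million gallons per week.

84

Rearranging demand gives Qd = 457 - 5P. Setting quantity demanded equal to quantity supplied, 457 - 5P = 7P - 203, gives P* = 55 and Q* = 182.
The ceiling of 48 is below the equilibrium price 55, so it binds.
At P = 48: Qd = 457 - 5·48 = 217 and Qs = 7·48 - 203 = 133.
Shortage = Qd - Qs = 217 - 133 = 84.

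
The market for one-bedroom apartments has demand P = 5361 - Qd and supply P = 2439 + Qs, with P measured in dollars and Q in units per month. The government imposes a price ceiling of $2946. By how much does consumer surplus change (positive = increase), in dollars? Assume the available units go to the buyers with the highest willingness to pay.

Rearranging demand gives Qd = 5361 - P; rearranging supply gives Qs = P - 2439. Without the control the market clears where 5361 - P = P - 2439, i.e. P* = 3900 and Q* = 1461.
The ceiling of 2946 is below the equilibrium price 3900, so it binds.
At P = 2946: Qd = 5361 - 2946 = 2415 and Qs = 2946 - 2439 = 507.
Consumer surplus without the control is ½ · (5361 - 3900) · 1461 = 1067260.5.
With the ceiling, 507 units are sold at 2946 (assume they go to the highest-value buyers). The demand price at Q = 507 is 4854, so CS = ½ · [(5361 - 2946) + (4854 - 2946)] · 507 = 1095880.5.
Change in consumer surplus = 1095880.5 - 1067260.5 = 28620.

28620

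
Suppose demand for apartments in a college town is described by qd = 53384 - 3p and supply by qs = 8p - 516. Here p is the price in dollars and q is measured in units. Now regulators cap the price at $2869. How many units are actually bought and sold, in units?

22436

Without the control the market clears where 53384 - 3p = 8p - 516, i.e. p* = 4900 and q* = 38684.
Since 2869 < 4900, the ceiling is binding.
At p = 2869: qd = 53384 - 3·2869 = 44777 and qs = 8·2869 - 516 = 22436.
The quantity actually transacted is the short side, supply: 22436.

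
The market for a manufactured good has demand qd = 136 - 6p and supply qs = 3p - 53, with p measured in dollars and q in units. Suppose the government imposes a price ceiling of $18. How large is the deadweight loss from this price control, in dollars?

20.25

Setting quantity demanded equal to quantity supplied, 136 - 6p = 3p - 53, gives p* = 21 and q* = 10.
Since 18 < 21, the ceiling is binding.
At p = 18: qd = 136 - 6·18 = 28 and qs = 3·18 - 53 = 1.
Quantity traded falls to 1. At q = 1 the demand price is (136 - 1)/6 = 22.5 and the supply price is (53 + 1)/3 = 18.
Deadweight loss = ½ · (22.5 - 18) · (10 - 1) = ½ · 4.5 · 9 = 20.25.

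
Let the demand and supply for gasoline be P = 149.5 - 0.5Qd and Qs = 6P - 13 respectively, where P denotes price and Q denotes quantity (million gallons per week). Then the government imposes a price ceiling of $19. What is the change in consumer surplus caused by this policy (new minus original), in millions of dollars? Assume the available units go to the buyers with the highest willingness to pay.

-1580

Rearranging demand gives Qd = 299 - 2P. Equilibrium: 299 - 2P = 6P - 13, so 312 = 8P and P* = 39, Q* = 221.
The ceiling of 19 is below the equilibrium price 39, so it binds.
At P = 19: Qd = 299 - 2·19 = 261 and Qs = 6·19 - 13 = 101.
Consumer surplus without the control is ½ · (149.5 - 39) · 221 = 12210.25.
With the ceiling, 101 units are sold at 19 (assume they go to the highest-value buyers). The demand price at Q = 101 is 99, so CS = ½ · [(149.5 - 19) + (99 - 19)] · 101 = 10630.25.
Change in consumer surplus = 10630.25 - 12210.25 = -1580.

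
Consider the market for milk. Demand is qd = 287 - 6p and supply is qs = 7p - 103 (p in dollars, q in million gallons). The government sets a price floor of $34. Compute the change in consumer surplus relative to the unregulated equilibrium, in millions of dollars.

-380

Without the control the market clears where 287 - 6p = 7p - 103, i.e. p* = 30 and q* = 107.
Because the floor (34) lies above the market-clearing price, it is binding.
At p = 34: qd = 287 - 6·34 = 83 and qs = 7·34 - 103 = 135.
Consumer surplus without the control is ½ · (287/6 - 30) · 107 = 11449/12.
With the floor, consumers buy 83 units at 34, so CS = ½ · (287/6 - 34) · 83 = 6889/12.
Change in consumer surplus = 6889/12 - 11449/12 = -380.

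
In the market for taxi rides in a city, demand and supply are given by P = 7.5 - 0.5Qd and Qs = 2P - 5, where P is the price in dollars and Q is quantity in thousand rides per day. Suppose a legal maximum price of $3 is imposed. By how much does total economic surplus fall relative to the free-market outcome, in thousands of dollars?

8

Rearranging demand gives Qd = 15 - 2P. Without the control the market clears where 15 - 2P = 2P - 5, i.e. P* = 5 and Q* = 5.
Because the ceiling (3) lies below the market-clearing price, it is binding.
At P = 3: Qd = 15 - 2·3 = 9 and Qs = 2·3 - 5 = 1.
Quantity traded falls to 1. At Q = 1 the demand price is (15 - 1)/2 = 7 and the supply price is (5 + 1)/2 = 3.
Deadweight loss = ½ · (7 - 3) · (5 - 1) = ½ · 4 · 4 = 8.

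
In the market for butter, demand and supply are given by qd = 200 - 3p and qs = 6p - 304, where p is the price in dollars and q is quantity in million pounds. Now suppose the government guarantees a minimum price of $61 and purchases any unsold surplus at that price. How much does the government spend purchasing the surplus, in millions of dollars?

In a free market, 200 - 3p = 6p - 304 gives the equilibrium p* = 56, q* = 32.
The floor of 61 is above the equilibrium price 56, so it binds.
At p = 61: qd = 200 - 3·61 = 17 and qs = 6·61 - 304 = 62.
Surplus = qs - qd = 45.
Government expenditure = surplus × support price = 45 × 61 = 2745.

2745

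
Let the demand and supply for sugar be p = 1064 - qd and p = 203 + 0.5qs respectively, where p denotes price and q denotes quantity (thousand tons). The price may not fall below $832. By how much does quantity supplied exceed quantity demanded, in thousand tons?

1026

Rearranging demand gives qd = 1064 - p; rearranging supply gives qs = 2p - 406. Setting quantity demanded equal to quantity supplied, 1064 - p = 2p - 406, gives p* = 490 and q* = 574.
The floor of 832 is above the equilibrium price 490, so it binds.
At p = 832: qd = 1064 - 832 = 232 and qs = 2·832 - 406 = 1258.
Surplus = qs - qd = 1258 - 232 = 1026.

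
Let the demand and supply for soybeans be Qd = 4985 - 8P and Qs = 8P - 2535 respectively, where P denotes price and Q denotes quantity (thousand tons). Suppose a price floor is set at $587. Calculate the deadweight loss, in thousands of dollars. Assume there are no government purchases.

In a free market, 4985 - 8P = 8P - 2535 gives the equilibrium P* = 470, Q* = 1225.
Since 587 > 470, the floor is binding.
At P = 587: Qd = 4985 - 8·587 = 289 and Qs = 8·587 - 2535 = 2161.
Quantity traded falls to 289. At Q = 289 the demand price is (4985 - 289)/8 = 587 and the supply price is (2535 + 289)/8 = 353.
Deadweight loss = ½ · (587 - 353) · (1225 - 289) = ½ · 234 · 936 = 109512.

109512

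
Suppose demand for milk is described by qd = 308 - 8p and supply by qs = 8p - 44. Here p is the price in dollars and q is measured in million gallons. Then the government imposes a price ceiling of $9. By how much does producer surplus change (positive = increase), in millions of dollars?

Equilibrium: 308 - 8p = 8p - 44, so 352 = 16p and p* = 22, q* = 132.
Since 9 < 22, the ceiling is binding.
At p = 9: qd = 308 - 8·9 = 236 and qs = 8·9 - 44 = 28.
Producer surplus without the control is ½ · (22 - 5.5) · 132 = 1089.
With the ceiling, producers sell 28 units at 9, so PS = ½ · (9 - 5.5) · 28 = 49.
Change in producer surplus = 49 - 1089 = -1040.

-1040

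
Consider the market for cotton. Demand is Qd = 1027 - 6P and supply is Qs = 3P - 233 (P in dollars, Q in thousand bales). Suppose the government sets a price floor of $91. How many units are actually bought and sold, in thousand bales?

Setting quantity demanded equal to quantity supplied, 1027 - 6P = 3P - 233, gives P* = 140 and Q* = 187.
Since 91 is below P* = 140, the floor does not bind and the free-market outcome prevails.

187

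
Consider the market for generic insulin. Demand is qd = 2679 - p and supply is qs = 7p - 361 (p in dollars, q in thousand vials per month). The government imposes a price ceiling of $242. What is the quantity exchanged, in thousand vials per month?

Without the control the market clears where 2679 - p = 7p - 361, i.e. p* = 380 and q* = 2299.
Because the ceiling (242) lies below the market-clearing price, it is binding.
At p = 242: qd = 2679 - 242 = 2437 and qs = 7·242 - 361 = 1333.
The quantity actually transacted is the short side, supply: 1333.

1333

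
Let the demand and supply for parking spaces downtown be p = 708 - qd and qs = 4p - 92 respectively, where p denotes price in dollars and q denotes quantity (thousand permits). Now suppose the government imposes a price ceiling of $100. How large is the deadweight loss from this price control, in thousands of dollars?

Rearranging demand gives qd = 708 - p. Without the control the market clears where 708 - p = 4p - 92, i.e. p* = 160 and q* = 548.
The ceiling of 100 is below the equilibrium price 160, so it binds.
At p = 100: qd = 708 - 100 = 608 and qs = 4·100 - 92 = 308.
Quantity traded falls to 308. At q = 308 the demand price is 708 - 308 = 400 and the supply price is (92 + 308)/4 = 100.
Deadweight loss = ½ · (400 - 100) · (548 - 308) = ½ · 300 · 240 = 36000.

36000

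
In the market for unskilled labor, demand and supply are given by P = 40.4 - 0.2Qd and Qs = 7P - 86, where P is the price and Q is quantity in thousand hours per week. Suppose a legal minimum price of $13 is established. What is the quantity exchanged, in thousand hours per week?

82

Rearranging demand gives Qd = 202 - 5P. Equilibrium: 202 - 5P = 7P - 86, so 288 = 12P and P* = 24, Q* = 82.
Since 13 is below P* = 24, the floor does not bind and the free-market outcome prevails.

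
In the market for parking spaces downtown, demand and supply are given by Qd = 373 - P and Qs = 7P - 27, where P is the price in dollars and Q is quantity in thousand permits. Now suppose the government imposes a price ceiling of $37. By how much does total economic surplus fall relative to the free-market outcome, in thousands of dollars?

4732

Setting quantity demanded equal to quantity supplied, 373 - P = 7P - 27, gives P* = 50 and Q* = 323.
Because the ceiling (37) lies below the market-clearing price, it is binding.
At P = 37: Qd = 373 - 37 = 336 and Qs = 7·37 - 27 = 232.
Quantity traded falls to 232. At Q = 232 the demand price is 373 - 232 = 141 and the supply price is (27 + 232)/7 = 37.
Deadweight loss = ½ · (141 - 37) · (323 - 232) = ½ · 104 · 91 = 4732.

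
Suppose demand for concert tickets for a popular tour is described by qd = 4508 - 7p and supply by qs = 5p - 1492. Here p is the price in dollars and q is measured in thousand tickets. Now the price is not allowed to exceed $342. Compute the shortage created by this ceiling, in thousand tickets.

Equilibrium: 4508 - 7p = 5p - 1492, so 6000 = 12p and p* = 500, q* = 1008.
Because the ceiling (342) lies below the market-clearing price, it is binding.
At p = 342: qd = 4508 - 7·342 = 2114 and qs = 5·342 - 1492 = 218.
Shortage = qd - qs = 2114 - 218 = 1896.

1896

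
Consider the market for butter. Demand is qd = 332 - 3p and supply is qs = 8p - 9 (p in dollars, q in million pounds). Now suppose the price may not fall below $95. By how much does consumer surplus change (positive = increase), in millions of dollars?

Without the control the market clears where 332 - 3p = 8p - 9, i.e. p* = 31 and q* = 239.
The floor of 95 is above the equilibrium price 31, so it binds.
At p = 95: qd = 332 - 3·95 = 47 and qs = 8·95 - 9 = 751.
Consumer surplus without the control is ½ · (332/3 - 31) · 239 = 57121/6.
With the floor, consumers buy 47 units at 95, so CS = ½ · (332/3 - 95) · 47 = 2209/6.
Change in consumer surplus = 2209/6 - 57121/6 = -9152.

-9152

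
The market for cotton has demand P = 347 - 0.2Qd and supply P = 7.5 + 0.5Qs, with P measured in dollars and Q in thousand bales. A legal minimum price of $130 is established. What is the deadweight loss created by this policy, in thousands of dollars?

Rearranging demand gives Qd = 1735 - 5P; rearranging supply gives Qs = 2P - 15. Setting quantity demanded equal to quantity supplied, 1735 - 5P = 2P - 15, gives P* = 250 and Q* = 485.
The floor of 130 is below the equilibrium price 250, so it is not binding; the market clears at P* = 250, Q* = 485.
Since the control does not bind, no trades are prevented and deadweight loss is zero.

0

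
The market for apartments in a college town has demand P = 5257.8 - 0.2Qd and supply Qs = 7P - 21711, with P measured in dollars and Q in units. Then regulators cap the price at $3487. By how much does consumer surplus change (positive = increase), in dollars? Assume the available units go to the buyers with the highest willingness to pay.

Rearranging demand gives Qd = 26289 - 5P. Without the control the market clears where 26289 - 5P = 7P - 21711, i.e. P* = 4000 and Q* = 6289.
Because the ceiling (3487) lies below the market-clearing price, it is binding.
At P = 3487: Qd = 26289 - 5·3487 = 8854 and Qs = 7·3487 - 21711 = 2698.
Consumer surplus without the control is ½ · (5257.8 - 4000) · 6289 = 3955152.1.
With the ceiling, 2698 units are sold at 3487 (assume they go to the highest-value buyers). The demand price at Q = 2698 is 4718.2, so CS = ½ · [(5257.8 - 3487) + (4718.2 - 3487)] · 2698 = 4049698.
Change in consumer surplus = 4049698 - 3955152.1 = 94545.9.

94545.9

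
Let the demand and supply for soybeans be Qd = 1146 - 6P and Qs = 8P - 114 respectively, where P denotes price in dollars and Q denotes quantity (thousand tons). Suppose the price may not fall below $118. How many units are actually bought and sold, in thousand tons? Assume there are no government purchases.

Setting quantity demanded equal to quantity supplied, 1146 - 6P = 8P - 114, gives P* = 90 and Q* = 606.
Because the floor (118) lies above the market-clearing price, it is binding.
At P = 118: Qd = 1146 - 6·118 = 438 and Qs = 8·118 - 114 = 830.
The quantity actually transacted is the short side, demand: 438.

438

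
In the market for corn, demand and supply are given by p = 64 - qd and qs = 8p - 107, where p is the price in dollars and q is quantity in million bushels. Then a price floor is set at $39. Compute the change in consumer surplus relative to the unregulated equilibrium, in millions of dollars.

-700

Rearranging demand gives qd = 64 - p. Setting quantity demanded equal to quantity supplied, 64 - p = 8p - 107, gives p* = 19 and q* = 45.
Because the floor (39) lies above the market-clearing price, it is binding.
At p = 39: qd = 64 - 39 = 25 and qs = 8·39 - 107 = 205.
Consumer surplus without the control is ½ · (64 - 19) · 45 = 1012.5.
With the floor, consumers buy 25 units at 39, so CS = ½ · (64 - 39) · 25 = 312.5.
Change in consumer surplus = 312.5 - 1012.5 = -700.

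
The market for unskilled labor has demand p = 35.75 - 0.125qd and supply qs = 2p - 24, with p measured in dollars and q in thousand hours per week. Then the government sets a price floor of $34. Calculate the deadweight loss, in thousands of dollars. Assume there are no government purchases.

Rearranging demand gives qd = 286 - 8p. Setting quantity demanded equal to quantity supplied, 286 - 8p = 2p - 24, gives p* = 31 and q* = 38.
The floor of 34 is above the equilibrium price 31, so it binds.
At p = 34: qd = 286 - 8·34 = 14 and qs = 2·34 - 24 = 44.
Quantity traded falls to 14. At q = 14 the demand price is (286 - 14)/8 = 34 and the supply price is (24 + 14)/2 = 19.
Deadweight loss = ½ · (34 - 19) · (38 - 14) = ½ · 15 · 24 = 180.

180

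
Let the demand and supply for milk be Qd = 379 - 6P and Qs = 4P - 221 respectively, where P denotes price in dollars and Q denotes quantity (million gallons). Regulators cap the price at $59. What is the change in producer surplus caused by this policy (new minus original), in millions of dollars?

-17

Without the control the market clears where 379 - 6P = 4P - 221, i.e. P* = 60 and Q* = 19.
The ceiling of 59 is below the equilibrium price 60, so it binds.
At P = 59: Qd = 379 - 6·59 = 25 and Qs = 4·59 - 221 = 15.
Producer surplus without the control is ½ · (60 - 55.25) · 19 = 45.125.
With the ceiling, producers sell 15 units at 59, so PS = ½ · (59 - 55.25) · 15 = 28.125.
Change in producer surplus = 28.125 - 45.125 = -17.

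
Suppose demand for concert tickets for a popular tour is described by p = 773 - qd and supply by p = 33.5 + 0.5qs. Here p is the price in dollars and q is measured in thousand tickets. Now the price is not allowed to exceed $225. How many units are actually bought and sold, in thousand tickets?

383

Rearranging demand gives qd = 773 - p; rearranging supply gives qs = 2p - 67. Equilibrium: 773 - p = 2p - 67, so 840 = 3p and p* = 280, q* = 493.
Since 225 < 280, the ceiling is binding.
At p = 225: qd = 773 - 225 = 548 and qs = 2·225 - 67 = 383.
The quantity actually transacted is the short side, supply: 383.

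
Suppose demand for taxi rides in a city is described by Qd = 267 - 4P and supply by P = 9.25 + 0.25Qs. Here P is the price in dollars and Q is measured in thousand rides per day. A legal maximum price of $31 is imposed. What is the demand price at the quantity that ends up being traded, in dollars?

Rearranging supply gives Qs = 4P - 37. In a free market, 267 - 4P = 4P - 37 gives the equilibrium P* = 38, Q* = 115.
Because the ceiling (31) lies below the market-clearing price, it is binding.
At P = 31: Qd = 267 - 4·31 = 143 and Qs = 4·31 - 37 = 87.
Only 87 units reach the market. On the demand curve, the marginal buyer's willingness to pay at Q = 87 is (267 - 87)/4 = 45.

45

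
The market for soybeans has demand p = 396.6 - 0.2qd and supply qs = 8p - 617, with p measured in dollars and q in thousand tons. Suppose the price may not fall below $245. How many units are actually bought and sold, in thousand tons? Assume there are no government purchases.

758

Rearranging demand gives qd = 1983 - 5p. Equilibrium: 1983 - 5p = 8p - 617, so 2600 = 13p and p* = 200, q* = 983.
Since 245 > 200, the floor is binding.
At p = 245: qd = 1983 - 5·245 = 758 and qs = 8·245 - 617 = 1343.
The quantity actually transacted is the short side, demand: 758.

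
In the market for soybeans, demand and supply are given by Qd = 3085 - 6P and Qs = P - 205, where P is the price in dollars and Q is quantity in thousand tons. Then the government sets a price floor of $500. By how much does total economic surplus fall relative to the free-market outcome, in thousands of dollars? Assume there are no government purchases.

Equilibrium: 3085 - 6P = P - 205, so 3290 = 7P and P* = 470, Q* = 265.
Since 500 > 470, the floor is binding.
At P = 500: Qd = 3085 - 6·500 = 85 and Qs = 500 - 205 = 295.
Quantity traded falls to 85. At Q = 85 the demand price is (3085 - 85)/6 = 500 and the supply price is 205 + 85 = 290.
Deadweight loss = ½ · (500 - 290) · (265 - 85) = ½ · 210 · 180 = 18900.

18900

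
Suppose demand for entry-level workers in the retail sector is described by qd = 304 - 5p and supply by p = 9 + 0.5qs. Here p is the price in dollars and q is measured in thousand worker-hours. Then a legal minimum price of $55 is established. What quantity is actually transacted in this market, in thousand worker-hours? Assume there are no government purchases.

Rearranging supply gives qs = 2p - 18. In a free market, 304 - 5p = 2p - 18 gives the equilibrium p* = 46, q* = 74.
Since 55 > 46, the floor is binding.
At p = 55: qd = 304 - 5·55 = 29 and qs = 2·55 - 18 = 92.
The quantity actually transacted is the short side, demand: 29.

29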